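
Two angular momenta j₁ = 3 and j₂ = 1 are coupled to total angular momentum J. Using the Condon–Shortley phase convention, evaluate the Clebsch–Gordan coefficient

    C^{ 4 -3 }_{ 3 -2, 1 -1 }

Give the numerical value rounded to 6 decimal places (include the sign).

√[9·0!6!2!/9! · 1!5!0!2!1!7!] = √(43200)
  +(−1)^0/∏(0,0,5,0,1,2)! = 1/240  (running 1/240)
⟨..|..⟩ = √(43200)·(1/240) = +0.866025

+√(3/4) = +0.866025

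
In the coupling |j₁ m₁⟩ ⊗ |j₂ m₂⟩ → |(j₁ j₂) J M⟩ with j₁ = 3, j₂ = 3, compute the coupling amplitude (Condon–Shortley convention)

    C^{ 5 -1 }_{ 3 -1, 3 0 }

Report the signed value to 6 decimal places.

−√(5/42) = -0.345033

j₁+j₂−J=1  J+j₁−j₂=5  J−j₁+j₂=5  j₁+j₂+J+1=12
(j₁±m₁, j₂±m₂, J±M) = (2,4,3,3,4,6)
P² = 69120/7
sum k=0..1:
  [0] +1/288 = 1/288
  [1] −1/144 = -1/144
S = -1/288
C² = P²·S² = 5/42 ; C = -0.345033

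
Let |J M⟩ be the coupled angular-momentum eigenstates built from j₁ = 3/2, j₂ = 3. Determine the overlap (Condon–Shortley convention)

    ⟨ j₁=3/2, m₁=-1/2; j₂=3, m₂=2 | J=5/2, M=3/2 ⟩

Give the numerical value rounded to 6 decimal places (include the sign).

√[6·2!1!4!/8! · 1!2!5!1!4!1!] = √(288/7)
  +(−1)^1/∏(1,1,1,4,0,0)! = -1/24  (running -1/24)
  +(−1)^2/∏(2,0,0,3,1,1)! = 1/12  (running 1/24)
⟨..|..⟩ = √(288/7)·(1/24) = +0.267261

+√(1/14) ≈ +0.267261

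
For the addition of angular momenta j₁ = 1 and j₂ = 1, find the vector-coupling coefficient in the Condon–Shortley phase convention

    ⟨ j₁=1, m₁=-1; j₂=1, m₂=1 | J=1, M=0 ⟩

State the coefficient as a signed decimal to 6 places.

-0.707107

√[3·1!1!1!/4! · 0!2!2!0!1!1!] = √(1/2)
  +(−1)^1/∏(1,0,1,1,0,0)! = -1  (running -1)
⟨..|..⟩ = √(1/2)·(-1) = -0.707107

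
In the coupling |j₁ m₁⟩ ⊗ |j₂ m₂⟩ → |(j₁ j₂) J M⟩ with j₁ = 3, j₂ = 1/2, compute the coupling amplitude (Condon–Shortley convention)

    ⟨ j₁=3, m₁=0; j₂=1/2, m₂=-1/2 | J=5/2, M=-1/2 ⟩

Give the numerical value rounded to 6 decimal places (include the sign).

j₁+j₂−J=1  J+j₁−j₂=5  J−j₁+j₂=0  j₁+j₂+J+1=7
(j₁±m₁, j₂±m₂, J±M) = (3,3,0,1,2,3)
P² = 432/7
sum k=0..0:
  [0] +1/12 = 1/12
S = 1/12
C² = P²·S² = 3/7 ; C = +0.654654

+0.654654  (= +√(3/7))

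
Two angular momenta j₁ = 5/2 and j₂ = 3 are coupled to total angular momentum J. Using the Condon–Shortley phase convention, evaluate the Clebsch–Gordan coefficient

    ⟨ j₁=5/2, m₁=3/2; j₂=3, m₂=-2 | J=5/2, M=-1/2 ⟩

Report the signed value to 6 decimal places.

+√(1/14) = +0.267261

triangle: 3!×2!×3!/9! = 72/362880
(j±m)!: 4!×1!×1!×5!×2!×3! = 34560
prefactor² = (2J+1)×Δ×N² = 288/7
  k=0: +1/(0!×3!×1!×1!×1!×2!) = 1/12
  k=1: −1/(1!×2!×0!×0!×2!×3!) = -1/24
Σ = 1/24  ⇒  CG² = 288/7×1/24² = 1/14
CG = +√(1/14) = +0.267261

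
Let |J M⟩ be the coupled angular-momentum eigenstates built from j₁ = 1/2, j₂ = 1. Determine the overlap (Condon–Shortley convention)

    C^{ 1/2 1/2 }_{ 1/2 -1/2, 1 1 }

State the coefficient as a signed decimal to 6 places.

−√(2/3) = -0.816497

√[2·1!0!1!/3! · 0!1!2!0!1!0!] = √(2/3)
  +(−1)^1/∏(1,0,0,1,0,0)! = -1  (running -1)
⟨..|..⟩ = √(2/3)·(-1) = -0.816497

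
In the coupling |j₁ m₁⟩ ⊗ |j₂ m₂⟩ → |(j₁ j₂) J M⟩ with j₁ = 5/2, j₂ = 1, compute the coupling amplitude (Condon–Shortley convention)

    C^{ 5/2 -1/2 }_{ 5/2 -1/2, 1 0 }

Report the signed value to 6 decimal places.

√[6·1!4!1!/7! · 2!3!1!1!2!3!] = √(144/35)
  +(−1)^0/∏(0,1,3,1,1,0)! = 1/6  (running 1/6)
  +(−1)^1/∏(1,0,2,0,2,1)! = -1/4  (running -1/12)
⟨..|..⟩ = √(144/35)·(-1/12) = -0.169031

-0.169031  (= −√(1/35))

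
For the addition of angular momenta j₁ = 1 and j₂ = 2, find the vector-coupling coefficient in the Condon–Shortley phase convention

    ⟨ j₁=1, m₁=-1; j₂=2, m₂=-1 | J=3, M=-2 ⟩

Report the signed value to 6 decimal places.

√[7·0!2!4!/7! · 0!2!1!3!1!5!] = √(96)
  +(−1)^0/∏(0,0,2,1,0,3)! = 1/12  (running 1/12)
⟨..|..⟩ = √(96)·(1/12) = +0.816497

+√(2/3) ≈ +0.816497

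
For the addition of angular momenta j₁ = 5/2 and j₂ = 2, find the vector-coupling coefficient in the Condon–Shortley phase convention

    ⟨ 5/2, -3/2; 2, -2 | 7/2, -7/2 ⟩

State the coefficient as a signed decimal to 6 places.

+√(4/9) = +0.666667

√[8·1!4!3!/9! · 1!4!0!4!0!7!] = √(9216)
  +(−1)^0/∏(0,1,4,0,0,3)! = 1/144  (running 1/144)
⟨..|..⟩ = √(9216)·(1/144) = +0.666667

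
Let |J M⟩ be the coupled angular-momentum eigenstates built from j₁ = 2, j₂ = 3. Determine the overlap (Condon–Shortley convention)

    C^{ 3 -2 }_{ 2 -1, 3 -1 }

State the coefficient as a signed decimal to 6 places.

j₁+j₂−J=2  J+j₁−j₂=2  J−j₁+j₂=4  j₁+j₂+J+1=9
(j₁±m₁, j₂±m₂, J±M) = (1,3,2,4,1,5)
P² = 64
sum k=1..2:
  [1] −1/12 = -1/12
  [2] +1/48 = 1/48
S = -1/16
C² = P²·S² = 1/4 ; C = -0.500000

−√(1/4) ≈ -0.500000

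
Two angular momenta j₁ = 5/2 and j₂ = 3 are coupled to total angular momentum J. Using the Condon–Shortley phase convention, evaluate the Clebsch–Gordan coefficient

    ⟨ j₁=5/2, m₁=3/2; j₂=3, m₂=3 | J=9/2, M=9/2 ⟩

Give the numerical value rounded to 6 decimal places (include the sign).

triangle: 1!·4!·5!/11! = 2880/39916800
(j±m)!: 4!·1!·6!·0!·9!·0! = 6270566400
prefactor² = (2J+1)·Δ·N² = 49766400/11
  k=1: −1/(1!·0!·0!·5!·4!·0!) = -1/2880
Σ = -1/2880  ⇒  CG² = 49766400/11·(-1/2880)² = 6/11
CG = −√(6/11) = -0.738549

-0.738549  (= −√(6/11))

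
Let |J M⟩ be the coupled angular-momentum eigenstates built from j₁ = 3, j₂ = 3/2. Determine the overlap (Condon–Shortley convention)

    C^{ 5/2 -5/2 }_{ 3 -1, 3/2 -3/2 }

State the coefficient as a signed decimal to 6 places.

√[6·2!4!1!/8! · 2!4!0!3!0!5!] = √(1728/7)
  +(−1)^0/∏(0,2,4,0,0,1)! = 1/48  (running 1/48)
⟨..|..⟩ = √(1728/7)·(1/48) = +0.327327

+√(3/28) ≈ +0.327327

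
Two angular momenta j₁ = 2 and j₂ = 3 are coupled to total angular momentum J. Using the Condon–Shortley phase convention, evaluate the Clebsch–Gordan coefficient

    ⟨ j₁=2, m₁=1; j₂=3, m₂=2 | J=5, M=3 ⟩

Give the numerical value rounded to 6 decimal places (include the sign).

+√(8/15) ≈ +0.730297

√[11·0!4!6!/11! · 3!1!5!1!8!2!] = √(276480)
  +(−1)^0/∏(0,0,1,5,3,1)! = 1/720  (running 1/720)
⟨..|..⟩ = √(276480)·(1/720) = +0.730297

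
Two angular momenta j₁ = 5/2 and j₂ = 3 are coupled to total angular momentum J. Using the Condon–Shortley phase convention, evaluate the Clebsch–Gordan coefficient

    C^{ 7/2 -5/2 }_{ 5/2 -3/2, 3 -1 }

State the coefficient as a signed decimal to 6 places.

j₁+j₂−J=2  J+j₁−j₂=3  J−j₁+j₂=4  j₁+j₂+J+1=10
(j₁±m₁, j₂±m₂, J±M) = (1,4,2,4,1,6)
P² = 18432/35
sum k=1..2:
  [1] −1/36 = -1/36
  [2] +1/96 = 1/96
S = -5/288
C² = P²·S² = 10/63 ; C = -0.398410

-0.398410  (= −√(10/63))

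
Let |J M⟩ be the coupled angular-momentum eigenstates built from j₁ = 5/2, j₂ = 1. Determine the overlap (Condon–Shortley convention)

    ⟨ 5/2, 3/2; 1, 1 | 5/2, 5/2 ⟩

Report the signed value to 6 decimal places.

-0.534522

triangle: 1!×4!×1!/7! = 24/5040
(j±m)!: 4!×1!×2!×0!×5!×0! = 5760
prefactor² = (2J+1)×Δ×N² = 1152/7
  k=1: −1/(1!×0!×0!×1!×4!×0!) = -1/24
Σ = -1/24  ⇒  CG² = 1152/7×(-1/24)² = 2/7
CG = −√(2/7) = -0.534522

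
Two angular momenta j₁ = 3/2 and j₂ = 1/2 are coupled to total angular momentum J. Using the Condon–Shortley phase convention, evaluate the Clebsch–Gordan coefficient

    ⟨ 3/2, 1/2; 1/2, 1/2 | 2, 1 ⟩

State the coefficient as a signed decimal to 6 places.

+√(3/4) ≈ +0.866025

√[5·0!3!1!/5! · 2!1!1!0!3!1!] = √(3)
  +(−1)^0/∏(0,0,1,1,2,0)! = 1/2  (running 1/2)
⟨..|..⟩ = √(3)·(1/2) = +0.866025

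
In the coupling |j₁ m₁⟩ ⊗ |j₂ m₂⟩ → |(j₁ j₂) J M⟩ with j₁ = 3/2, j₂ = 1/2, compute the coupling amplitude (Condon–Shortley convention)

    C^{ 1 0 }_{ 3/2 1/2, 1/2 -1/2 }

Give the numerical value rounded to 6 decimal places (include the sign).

+0.707107  (= +√(1/2))

√[3·1!2!0!/4! · 2!1!0!1!1!1!] = √(1/2)
  +(−1)^0/∏(0,1,1,0,1,0)! = 1  (running 1)
⟨..|..⟩ = √(1/2)·(1) = +0.707107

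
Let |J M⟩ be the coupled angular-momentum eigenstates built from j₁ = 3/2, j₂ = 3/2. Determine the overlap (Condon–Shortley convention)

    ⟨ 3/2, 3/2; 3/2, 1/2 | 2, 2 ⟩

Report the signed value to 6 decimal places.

√[5·1!2!2!/6! · 3!0!2!1!4!0!] = √(8)
  +(−1)^0/∏(0,1,0,2,2,0)! = 1/4  (running 1/4)
⟨..|..⟩ = √(8)·(1/4) = +0.707107

+√(1/2) ≈ +0.707107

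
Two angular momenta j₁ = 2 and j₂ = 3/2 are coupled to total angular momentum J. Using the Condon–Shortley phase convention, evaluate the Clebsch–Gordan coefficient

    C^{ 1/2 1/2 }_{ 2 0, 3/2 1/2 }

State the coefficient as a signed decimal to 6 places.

triangle: 3!×1!×0!/5! = 6/120
(j±m)!: 2!×2!×2!×1!×1!×0! = 8
prefactor² = (2J+1)×Δ×N² = 4/5
  k=2: +1/(2!×1!×0!×0!×1!×0!) = 1/2
Σ = 1/2  ⇒  CG² = 4/5×1/2² = 1/5
CG = +√(1/5) = +0.447214

+√(1/5) = +0.447214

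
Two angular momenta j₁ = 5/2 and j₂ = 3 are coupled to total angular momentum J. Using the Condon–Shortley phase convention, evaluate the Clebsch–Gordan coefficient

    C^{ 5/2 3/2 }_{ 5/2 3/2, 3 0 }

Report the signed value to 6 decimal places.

√[6·3!2!3!/9! · 4!1!3!3!4!1!] = √(864/35)
  +(−1)^0/∏(0,3,1,3,1,0)! = 1/36  (running 1/36)
  +(−1)^1/∏(1,2,0,2,2,1)! = -1/8  (running -7/72)
⟨..|..⟩ = √(864/35)·(-7/72) = -0.483046

-0.483046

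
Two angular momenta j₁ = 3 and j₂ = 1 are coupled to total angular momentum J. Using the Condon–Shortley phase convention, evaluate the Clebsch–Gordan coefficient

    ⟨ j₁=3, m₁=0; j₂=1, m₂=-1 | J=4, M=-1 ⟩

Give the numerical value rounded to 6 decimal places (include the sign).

j₁+j₂−J=0  J+j₁−j₂=6  J−j₁+j₂=2  j₁+j₂+J+1=9
(j₁±m₁, j₂±m₂, J±M) = (3,3,0,2,3,5)
P² = 12960/7
sum k=0..0:
  [0] +1/72 = 1/72
S = 1/72
C² = P²·S² = 5/14 ; C = +0.597614

+√(5/14) = +0.597614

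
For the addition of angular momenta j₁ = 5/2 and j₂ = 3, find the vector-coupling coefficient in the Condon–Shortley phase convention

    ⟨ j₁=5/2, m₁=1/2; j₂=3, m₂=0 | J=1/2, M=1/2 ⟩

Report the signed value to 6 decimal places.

+√(1/7) ≈ +0.377964

j₁+j₂−J=5  J+j₁−j₂=0  J−j₁+j₂=1  j₁+j₂+J+1=7
(j₁±m₁, j₂±m₂, J±M) = (3,2,3,3,1,0)
P² = 144/7
sum k=2..2:
  [2] +1/12 = 1/12
S = 1/12
C² = P²·S² = 1/7 ; C = +0.377964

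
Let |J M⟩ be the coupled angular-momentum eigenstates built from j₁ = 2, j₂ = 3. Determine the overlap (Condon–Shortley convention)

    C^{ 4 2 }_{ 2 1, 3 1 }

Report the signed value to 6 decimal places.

triangle: 1!·3!·5!/10! = 720/3628800
(j±m)!: 3!·1!·4!·2!·6!·2! = 414720
prefactor² = (2J+1)·Δ·N² = 5184/7
  k=0: +1/(0!·1!·1!·4!·2!·1!) = 1/48
  k=1: −1/(1!·0!·0!·3!·3!·2!) = -1/72
Σ = 1/144  ⇒  CG² = 5184/7·1/144² = 1/28
CG = +√(1/28) = +0.188982

+0.188982  (= +√(1/28))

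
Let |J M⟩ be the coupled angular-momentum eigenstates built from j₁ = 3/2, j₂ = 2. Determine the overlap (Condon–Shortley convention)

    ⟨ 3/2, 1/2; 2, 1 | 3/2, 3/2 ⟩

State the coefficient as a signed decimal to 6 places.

√[4·2!1!2!/6! · 2!1!3!1!3!0!] = √(8/5)
  +(−1)^1/∏(1,1,0,2,1,0)! = -1/2  (running -1/2)
⟨..|..⟩ = √(8/5)·(-1/2) = -0.632456

−√(2/5) ≈ -0.632456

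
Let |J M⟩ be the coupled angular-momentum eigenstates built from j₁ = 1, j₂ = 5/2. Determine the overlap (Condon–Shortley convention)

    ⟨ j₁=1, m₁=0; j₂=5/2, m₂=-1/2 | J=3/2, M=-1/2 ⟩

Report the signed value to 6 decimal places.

j₁+j₂−J=2  J+j₁−j₂=0  J−j₁+j₂=3  j₁+j₂+J+1=6
(j₁±m₁, j₂±m₂, J±M) = (1,1,2,3,1,2)
P² = 8/5
sum k=1..1:
  [1] −1/2 = -1/2
S = -1/2
C² = P²·S² = 2/5 ; C = -0.632456

−√(2/5) ≈ -0.632456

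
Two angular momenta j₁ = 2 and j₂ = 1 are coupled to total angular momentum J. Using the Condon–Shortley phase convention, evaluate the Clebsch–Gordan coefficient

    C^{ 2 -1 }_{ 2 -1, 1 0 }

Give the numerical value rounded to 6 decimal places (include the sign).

triangle: 1!*3!*1!/6! = 6/720
(j±m)!: 1!*3!*1!*1!*1!*3! = 36
prefactor² = (2J+1)*Δ*N² = 3/2
  k=0: +1/(0!*1!*3!*1!*0!*0!) = 1/6
  k=1: −1/(1!*0!*2!*0!*1!*1!) = -1/2
Σ = -1/3  ⇒  CG² = 3/2*(-1/3)² = 1/6
CG = −√(1/6) = -0.408248

-0.408248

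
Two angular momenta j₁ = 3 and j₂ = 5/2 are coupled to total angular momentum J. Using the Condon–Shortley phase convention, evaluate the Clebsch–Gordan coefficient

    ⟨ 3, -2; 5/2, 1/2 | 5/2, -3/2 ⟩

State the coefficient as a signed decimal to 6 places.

+√(1/14) ≈ +0.267261

triangle: 3!·3!·2!/9! = 72/362880
(j±m)!: 1!·5!·3!·2!·1!·4! = 34560
prefactor² = (2J+1)·Δ·N² = 288/7
  k=2: +1/(2!·1!·3!·1!·0!·1!) = 1/12
  k=3: −1/(3!·0!·2!·0!·1!·2!) = -1/24
Σ = 1/24  ⇒  CG² = 288/7·1/24² = 1/14
CG = +√(1/14) = +0.267261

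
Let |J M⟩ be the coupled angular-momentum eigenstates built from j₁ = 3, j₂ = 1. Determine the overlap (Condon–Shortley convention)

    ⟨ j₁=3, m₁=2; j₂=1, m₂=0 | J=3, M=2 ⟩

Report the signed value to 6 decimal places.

+0.577350  (= +√(1/3))

triangle: 1!·5!·1!/8! = 120/40320
(j±m)!: 5!·1!·1!·1!·5!·1! = 14400
prefactor² = (2J+1)·Δ·N² = 300
  k=0: +1/(0!·1!·1!·1!·4!·0!) = 1/24
  k=1: −1/(1!·0!·0!·0!·5!·1!) = -1/120
Σ = 1/30  ⇒  CG² = 300·1/30² = 1/3
CG = +√(1/3) = +0.577350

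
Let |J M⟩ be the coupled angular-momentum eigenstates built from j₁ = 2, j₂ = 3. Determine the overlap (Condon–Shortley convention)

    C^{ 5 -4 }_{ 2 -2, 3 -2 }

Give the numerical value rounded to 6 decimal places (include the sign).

√[11·0!4!6!/11! · 0!4!1!5!1!9!] = √(4976640)
  +(−1)^0/∏(0,0,4,1,0,5)! = 1/2880  (running 1/2880)
⟨..|..⟩ = √(4976640)·(1/2880) = +0.774597

+0.774597  (= +√(3/5))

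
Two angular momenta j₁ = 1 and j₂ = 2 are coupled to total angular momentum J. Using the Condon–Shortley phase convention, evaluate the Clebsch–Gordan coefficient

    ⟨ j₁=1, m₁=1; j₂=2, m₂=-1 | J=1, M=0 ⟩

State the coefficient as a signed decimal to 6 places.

√[3·2!0!2!/5! · 2!0!1!3!1!1!] = √(6/5)
  +(−1)^0/∏(0,2,0,1,0,1)! = 1/2  (running 1/2)
⟨..|..⟩ = √(6/5)·(1/2) = +0.547723

+√(3/10) = +0.547723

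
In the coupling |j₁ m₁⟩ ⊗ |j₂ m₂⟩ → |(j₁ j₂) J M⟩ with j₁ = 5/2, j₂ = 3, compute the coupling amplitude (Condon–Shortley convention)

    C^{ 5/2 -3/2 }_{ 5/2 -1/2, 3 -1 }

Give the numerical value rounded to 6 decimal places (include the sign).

−√(1/35) = -0.169031

triangle: 3!×2!×3!/9! = 72/362880
(j±m)!: 2!×3!×2!×4!×1!×4! = 13824
prefactor² = (2J+1)×Δ×N² = 576/35
  k=1: −1/(1!×2!×2!×1!×0!×2!) = -1/8
  k=2: +1/(2!×1!×1!×0!×1!×3!) = 1/12
Σ = -1/24  ⇒  CG² = 576/35×(-1/24)² = 1/35
CG = −√(1/35) = -0.169031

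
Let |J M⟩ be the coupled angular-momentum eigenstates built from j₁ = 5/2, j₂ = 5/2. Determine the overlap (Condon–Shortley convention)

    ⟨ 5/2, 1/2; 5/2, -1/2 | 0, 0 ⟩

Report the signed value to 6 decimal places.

j₁+j₂−J=5  J+j₁−j₂=0  J−j₁+j₂=0  j₁+j₂+J+1=6
(j₁±m₁, j₂±m₂, J±M) = (3,2,2,3,0,0)
P² = 24
sum k=2..2:
  [2] +1/12 = 1/12
S = 1/12
C² = P²·S² = 1/6 ; C = +0.408248

+√(1/6) = +0.408248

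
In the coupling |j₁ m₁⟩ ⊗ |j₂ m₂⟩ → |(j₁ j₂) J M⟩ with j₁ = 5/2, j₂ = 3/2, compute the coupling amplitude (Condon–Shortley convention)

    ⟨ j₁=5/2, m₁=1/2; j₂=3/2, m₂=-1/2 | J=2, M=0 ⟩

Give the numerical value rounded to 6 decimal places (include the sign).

triangle: 2!·3!·1!/7! = 12/5040
(j±m)!: 3!·2!·1!·2!·2!·2! = 96
prefactor² = (2J+1)·Δ·N² = 8/7
  k=0: +1/(0!·2!·2!·1!·1!·0!) = 1/4
  k=1: −1/(1!·1!·1!·0!·2!·1!) = -1/2
Σ = -1/4  ⇒  CG² = 8/7·(-1/4)² = 1/14
CG = −√(1/14) = -0.267261

-0.267261  (= −√(1/14))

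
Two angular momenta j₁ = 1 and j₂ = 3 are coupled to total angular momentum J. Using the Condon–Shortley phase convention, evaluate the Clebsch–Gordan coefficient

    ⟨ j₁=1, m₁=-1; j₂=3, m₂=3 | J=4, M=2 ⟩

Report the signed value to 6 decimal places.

√[9·0!2!6!/9! · 0!2!6!0!6!2!] = √(518400/7)
  +(−1)^0/∏(0,0,2,6,0,0)! = 1/1440  (running 1/1440)
⟨..|..⟩ = √(518400/7)·(1/1440) = +0.188982

+0.188982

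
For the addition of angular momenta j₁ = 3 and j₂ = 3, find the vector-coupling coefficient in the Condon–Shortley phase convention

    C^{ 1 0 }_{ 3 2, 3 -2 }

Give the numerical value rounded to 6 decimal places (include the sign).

−√(1/7) = -0.377964

√[3·5!1!1!/8! · 5!1!1!5!1!1!] = √(900/7)
  +(−1)^0/∏(0,5,1,1,0,0)! = 1/120  (running 1/120)
  +(−1)^1/∏(1,4,0,0,1,1)! = -1/24  (running -1/30)
⟨..|..⟩ = √(900/7)·(-1/30) = -0.377964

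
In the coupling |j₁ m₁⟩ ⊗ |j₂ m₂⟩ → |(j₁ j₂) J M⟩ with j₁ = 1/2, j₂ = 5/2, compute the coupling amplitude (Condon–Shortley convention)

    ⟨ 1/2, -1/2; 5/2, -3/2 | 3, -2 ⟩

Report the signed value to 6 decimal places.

+0.912871  (= +√(5/6))

j₁+j₂−J=0  J+j₁−j₂=1  J−j₁+j₂=5  j₁+j₂+J+1=7
(j₁±m₁, j₂±m₂, J±M) = (0,1,1,4,1,5)
P² = 480
sum k=0..0:
  [0] +1/24 = 1/24
S = 1/24
C² = P²·S² = 5/6 ; C = +0.912871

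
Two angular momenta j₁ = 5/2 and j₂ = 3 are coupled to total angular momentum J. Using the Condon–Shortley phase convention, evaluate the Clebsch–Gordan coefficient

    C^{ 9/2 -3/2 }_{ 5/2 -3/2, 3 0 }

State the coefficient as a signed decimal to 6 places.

√[10·1!4!5!/11! · 1!4!3!3!3!6!] = √(207360/77)
  +(−1)^0/∏(0,1,4,3,0,2)! = 1/288  (running 1/288)
  +(−1)^1/∏(1,0,3,2,1,3)! = -1/72  (running -1/96)
⟨..|..⟩ = √(207360/77)·(-1/96) = -0.540562

-0.540562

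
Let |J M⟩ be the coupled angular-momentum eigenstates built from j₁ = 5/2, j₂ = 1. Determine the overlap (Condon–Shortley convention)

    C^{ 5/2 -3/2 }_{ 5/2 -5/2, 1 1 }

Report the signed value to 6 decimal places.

-0.534522

triangle: 1!×4!×1!/7! = 24/5040
(j±m)!: 0!×5!×2!×0!×1!×4! = 5760
prefactor² = (2J+1)×Δ×N² = 1152/7
  k=1: −1/(1!×0!×4!×1!×0!×0!) = -1/24
Σ = -1/24  ⇒  CG² = 1152/7×(-1/24)² = 2/7
CG = −√(2/7) = -0.534522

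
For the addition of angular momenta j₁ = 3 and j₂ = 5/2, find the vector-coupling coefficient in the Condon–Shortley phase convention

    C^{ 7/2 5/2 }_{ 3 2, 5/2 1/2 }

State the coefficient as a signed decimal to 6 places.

-0.178174

j₁+j₂−J=2  J+j₁−j₂=4  J−j₁+j₂=3  j₁+j₂+J+1=10
(j₁±m₁, j₂±m₂, J±M) = (5,1,3,2,6,1)
P² = 4608/7
sum k=0..1:
  [0] +1/72 = 1/72
  [1] −1/48 = -1/48
S = -1/144
C² = P²·S² = 2/63 ; C = -0.178174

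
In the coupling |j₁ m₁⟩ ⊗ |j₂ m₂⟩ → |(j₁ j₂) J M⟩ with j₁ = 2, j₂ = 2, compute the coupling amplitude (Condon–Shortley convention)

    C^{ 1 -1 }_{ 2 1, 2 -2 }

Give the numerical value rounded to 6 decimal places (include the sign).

+√(1/5) ≈ +0.447214

triangle: 3!*1!*1!/6! = 6/720
(j±m)!: 3!*1!*0!*4!*0!*2! = 288
prefactor² = (2J+1)*Δ*N² = 36/5
  k=0: +1/(0!*3!*1!*0!*0!*1!) = 1/6
Σ = 1/6  ⇒  CG² = 36/5*1/6² = 1/5
CG = +√(1/5) = +0.447214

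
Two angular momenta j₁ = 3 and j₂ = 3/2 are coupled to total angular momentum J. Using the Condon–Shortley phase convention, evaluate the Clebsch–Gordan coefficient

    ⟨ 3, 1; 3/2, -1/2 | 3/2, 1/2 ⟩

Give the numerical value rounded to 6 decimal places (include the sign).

j₁+j₂−J=3  J+j₁−j₂=3  J−j₁+j₂=0  j₁+j₂+J+1=7
(j₁±m₁, j₂±m₂, J±M) = (4,2,1,2,2,1)
P² = 192/35
sum k=1..1:
  [1] −1/4 = -1/4
S = -1/4
C² = P²·S² = 12/35 ; C = -0.585540

-0.585540  (= −√(12/35))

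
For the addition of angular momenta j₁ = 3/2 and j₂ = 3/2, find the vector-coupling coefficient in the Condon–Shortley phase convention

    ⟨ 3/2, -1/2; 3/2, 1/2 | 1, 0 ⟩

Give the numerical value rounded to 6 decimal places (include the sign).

-0.223607  (= −√(1/20))

triangle: 2!·1!·1!/5! = 2/120
(j±m)!: 1!·2!·2!·1!·1!·1! = 4
prefactor² = (2J+1)·Δ·N² = 1/5
  k=1: −1/(1!·1!·1!·1!·0!·0!) = -1
  k=2: +1/(2!·0!·0!·0!·1!·1!) = 1/2
Σ = -1/2  ⇒  CG² = 1/5·(-1/2)² = 1/20
CG = −√(1/20) = -0.223607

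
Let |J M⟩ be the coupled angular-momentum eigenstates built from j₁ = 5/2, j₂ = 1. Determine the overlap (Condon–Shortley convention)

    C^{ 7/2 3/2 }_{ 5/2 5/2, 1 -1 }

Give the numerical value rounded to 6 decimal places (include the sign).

√[8·0!5!2!/8! · 5!0!0!2!5!2!] = √(19200/7)
  +(−1)^0/∏(0,0,0,0,5,2)! = 1/240  (running 1/240)
⟨..|..⟩ = √(19200/7)·(1/240) = +0.218218

+√(1/21) ≈ +0.218218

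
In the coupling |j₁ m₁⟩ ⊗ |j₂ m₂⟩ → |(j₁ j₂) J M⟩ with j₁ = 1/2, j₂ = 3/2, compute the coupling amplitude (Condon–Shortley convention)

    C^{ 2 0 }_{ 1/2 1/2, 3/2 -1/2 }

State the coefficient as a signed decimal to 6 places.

+0.707107

triangle: 0!×1!×3!/5! = 6/120
(j±m)!: 1!×0!×1!×2!×2!×2! = 8
prefactor² = (2J+1)×Δ×N² = 2
  k=0: +1/(0!×0!×0!×1!×1!×2!) = 1/2
Σ = 1/2  ⇒  CG² = 2×1/2² = 1/2
CG = +√(1/2) = +0.707107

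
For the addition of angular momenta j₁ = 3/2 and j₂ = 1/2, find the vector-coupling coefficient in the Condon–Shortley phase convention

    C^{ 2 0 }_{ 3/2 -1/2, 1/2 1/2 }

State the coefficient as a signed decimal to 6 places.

+0.707107  (= +√(1/2))

j₁+j₂−J=0  J+j₁−j₂=3  J−j₁+j₂=1  j₁+j₂+J+1=5
(j₁±m₁, j₂±m₂, J±M) = (1,2,1,0,2,2)
P² = 2
sum k=0..0:
  [0] +1/2 = 1/2
S = 1/2
C² = P²·S² = 1/2 ; C = +0.707107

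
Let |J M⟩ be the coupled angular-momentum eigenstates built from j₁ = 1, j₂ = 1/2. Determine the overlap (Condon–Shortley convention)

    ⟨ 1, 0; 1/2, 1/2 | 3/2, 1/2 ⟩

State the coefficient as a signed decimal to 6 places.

+0.816497

triangle: 0!·2!·1!/4! = 2/24
(j±m)!: 1!·1!·1!·0!·2!·1! = 2
prefactor² = (2J+1)·Δ·N² = 2/3
  k=0: +1/(0!·0!·1!·1!·1!·0!) = 1
Σ = 1  ⇒  CG² = 2/3·1² = 2/3
CG = +√(2/3) = +0.816497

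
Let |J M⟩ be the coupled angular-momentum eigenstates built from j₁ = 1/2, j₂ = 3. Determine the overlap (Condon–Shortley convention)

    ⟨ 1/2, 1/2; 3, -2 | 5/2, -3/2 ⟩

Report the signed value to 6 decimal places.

+√(5/7) ≈ +0.845154

j₁+j₂−J=1  J+j₁−j₂=0  J−j₁+j₂=5  j₁+j₂+J+1=7
(j₁±m₁, j₂±m₂, J±M) = (1,0,1,5,1,4)
P² = 2880/7
sum k=0..0:
  [0] +1/24 = 1/24
S = 1/24
C² = P²·S² = 5/7 ; C = +0.845154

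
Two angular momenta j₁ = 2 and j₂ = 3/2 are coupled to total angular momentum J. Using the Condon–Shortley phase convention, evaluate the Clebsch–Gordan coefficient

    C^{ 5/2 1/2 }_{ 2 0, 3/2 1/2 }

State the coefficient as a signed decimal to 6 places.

−√(3/35) = -0.292770

√[6·1!3!2!/7! · 2!2!2!1!3!2!] = √(48/35)
  +(−1)^0/∏(0,1,2,2,1,0)! = 1/4  (running 1/4)
  +(−1)^1/∏(1,0,1,1,2,1)! = -1/2  (running -1/4)
⟨..|..⟩ = √(48/35)·(-1/4) = -0.292770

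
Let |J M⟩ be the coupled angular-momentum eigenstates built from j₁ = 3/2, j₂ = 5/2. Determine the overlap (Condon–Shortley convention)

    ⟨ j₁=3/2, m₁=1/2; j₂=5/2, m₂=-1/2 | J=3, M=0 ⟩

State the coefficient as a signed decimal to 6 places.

√[7·1!2!4!/8! · 2!1!2!3!3!3!] = √(36/5)
  +(−1)^0/∏(0,1,1,2,1,2)! = 1/4  (running 1/4)
  +(−1)^1/∏(1,0,0,1,2,3)! = -1/12  (running 1/6)
⟨..|..⟩ = √(36/5)·(1/6) = +0.447214

+√(1/5) = +0.447214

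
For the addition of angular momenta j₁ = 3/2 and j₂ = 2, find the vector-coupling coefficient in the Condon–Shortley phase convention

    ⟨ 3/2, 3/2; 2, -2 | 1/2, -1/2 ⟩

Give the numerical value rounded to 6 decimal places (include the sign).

+0.632456

j₁+j₂−J=3  J+j₁−j₂=0  J−j₁+j₂=1  j₁+j₂+J+1=5
(j₁±m₁, j₂±m₂, J±M) = (3,0,0,4,0,1)
P² = 72/5
sum k=0..0:
  [0] +1/6 = 1/6
S = 1/6
C² = P²·S² = 2/5 ; C = +0.632456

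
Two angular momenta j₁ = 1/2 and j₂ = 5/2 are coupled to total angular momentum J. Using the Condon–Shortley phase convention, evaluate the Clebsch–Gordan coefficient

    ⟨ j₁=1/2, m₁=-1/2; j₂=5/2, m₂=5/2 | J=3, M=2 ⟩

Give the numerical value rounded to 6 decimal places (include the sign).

j₁+j₂−J=0  J+j₁−j₂=1  J−j₁+j₂=5  j₁+j₂+J+1=7
(j₁±m₁, j₂±m₂, J±M) = (0,1,5,0,5,1)
P² = 2400
sum k=0..0:
  [0] +1/120 = 1/120
S = 1/120
C² = P²·S² = 1/6 ; C = +0.408248

+√(1/6) ≈ +0.408248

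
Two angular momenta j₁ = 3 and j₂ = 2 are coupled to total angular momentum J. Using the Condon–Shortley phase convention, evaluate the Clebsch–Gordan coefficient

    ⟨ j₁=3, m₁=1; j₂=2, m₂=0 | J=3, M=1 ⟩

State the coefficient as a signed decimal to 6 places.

triangle: 2!·4!·2!/9! = 96/362880
(j±m)!: 4!·2!·2!·2!·4!·2! = 9216
prefactor² = (2J+1)·Δ·N² = 256/15
  k=0: +1/(0!·2!·2!·2!·2!·0!) = 1/16
  k=1: −1/(1!·1!·1!·1!·3!·1!) = -1/6
  k=2: +1/(2!·0!·0!·0!·4!·2!) = 1/96
Σ = -3/32  ⇒  CG² = 256/15·(-3/32)² = 3/20
CG = −√(3/20) = -0.387298

-0.387298  (= −√(3/20))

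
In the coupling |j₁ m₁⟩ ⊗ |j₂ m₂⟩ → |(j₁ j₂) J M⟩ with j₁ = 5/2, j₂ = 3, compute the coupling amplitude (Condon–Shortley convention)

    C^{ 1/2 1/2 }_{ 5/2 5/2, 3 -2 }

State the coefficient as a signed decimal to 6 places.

j₁+j₂−J=5  J+j₁−j₂=0  J−j₁+j₂=1  j₁+j₂+J+1=7
(j₁±m₁, j₂±m₂, J±M) = (5,0,1,5,1,0)
P² = 4800/7
sum k=0..0:
  [0] +1/120 = 1/120
S = 1/120
C² = P²·S² = 1/21 ; C = +0.218218

+0.218218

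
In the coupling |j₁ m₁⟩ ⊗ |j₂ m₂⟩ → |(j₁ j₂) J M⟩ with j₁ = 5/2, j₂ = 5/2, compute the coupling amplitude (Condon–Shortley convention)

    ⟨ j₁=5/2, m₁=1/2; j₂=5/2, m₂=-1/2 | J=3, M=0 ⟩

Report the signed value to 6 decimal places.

-0.298142

j₁+j₂−J=2  J+j₁−j₂=3  J−j₁+j₂=3  j₁+j₂+J+1=9
(j₁±m₁, j₂±m₂, J±M) = (3,2,2,3,3,3)
P² = 36/5
sum k=0..2:
  [0] +1/8 = 1/8
  [1] −1/4 = -1/4
  [2] +1/72 = 1/72
S = -1/9
C² = P²·S² = 4/45 ; C = -0.298142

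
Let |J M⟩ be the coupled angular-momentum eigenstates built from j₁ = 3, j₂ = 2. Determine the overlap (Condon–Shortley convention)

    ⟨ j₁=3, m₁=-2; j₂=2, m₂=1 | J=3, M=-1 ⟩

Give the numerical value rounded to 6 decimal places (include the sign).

+√(1/4) ≈ +0.500000

√[7·2!4!2!/9! · 1!5!3!1!2!4!] = √(64)
  +(−1)^1/∏(1,1,4,2,0,0)! = -1/48  (running -1/48)
  +(−1)^2/∏(2,0,3,1,1,1)! = 1/12  (running 1/16)
⟨..|..⟩ = √(64)·(1/16) = +0.500000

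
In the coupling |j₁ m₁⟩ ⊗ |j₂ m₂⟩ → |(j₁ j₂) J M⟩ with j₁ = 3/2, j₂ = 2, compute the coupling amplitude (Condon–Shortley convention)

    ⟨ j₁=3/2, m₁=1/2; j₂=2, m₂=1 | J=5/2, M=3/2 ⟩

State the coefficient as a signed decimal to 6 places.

−√(1/35) ≈ -0.169031

triangle: 1!×2!×3!/7! = 12/5040
(j±m)!: 2!×1!×3!×1!×4!×1! = 288
prefactor² = (2J+1)×Δ×N² = 144/35
  k=0: +1/(0!×1!×1!×3!×1!×0!) = 1/6
  k=1: −1/(1!×0!×0!×2!×2!×1!) = -1/4
Σ = -1/12  ⇒  CG² = 144/35×(-1/12)² = 1/35
CG = −√(1/35) = -0.169031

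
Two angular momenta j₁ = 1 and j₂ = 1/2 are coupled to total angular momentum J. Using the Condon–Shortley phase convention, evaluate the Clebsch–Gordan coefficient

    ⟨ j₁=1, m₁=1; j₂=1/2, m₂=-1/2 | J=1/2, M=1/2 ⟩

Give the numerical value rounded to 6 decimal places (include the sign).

j₁+j₂−J=1  J+j₁−j₂=1  J−j₁+j₂=0  j₁+j₂+J+1=3
(j₁±m₁, j₂±m₂, J±M) = (2,0,0,1,1,0)
P² = 2/3
sum k=0..0:
  [0] +1/1 = 1
S = 1
C² = P²·S² = 2/3 ; C = +0.816497

+0.816497  (= +√(2/3))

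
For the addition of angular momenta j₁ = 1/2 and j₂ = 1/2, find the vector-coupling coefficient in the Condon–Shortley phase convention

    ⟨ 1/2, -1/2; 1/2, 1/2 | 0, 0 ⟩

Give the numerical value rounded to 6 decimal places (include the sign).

-0.707107

j₁+j₂−J=1  J+j₁−j₂=0  J−j₁+j₂=0  j₁+j₂+J+1=2
(j₁±m₁, j₂±m₂, J±M) = (0,1,1,0,0,0)
P² = 1/2
sum k=1..1:
  [1] −1/1 = -1
S = -1
C² = P²·S² = 1/2 ; C = -0.707107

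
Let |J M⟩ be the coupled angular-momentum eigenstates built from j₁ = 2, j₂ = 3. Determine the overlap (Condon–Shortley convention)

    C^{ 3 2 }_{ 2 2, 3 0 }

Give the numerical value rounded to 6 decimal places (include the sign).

+√(1/3) = +0.577350

triangle: 2!*2!*4!/9! = 96/362880
(j±m)!: 4!*0!*3!*3!*5!*1! = 103680
prefactor² = (2J+1)*Δ*N² = 192
  k=0: +1/(0!*2!*0!*3!*2!*1!) = 1/24
Σ = 1/24  ⇒  CG² = 192*1/24² = 1/3
CG = +√(1/3) = +0.577350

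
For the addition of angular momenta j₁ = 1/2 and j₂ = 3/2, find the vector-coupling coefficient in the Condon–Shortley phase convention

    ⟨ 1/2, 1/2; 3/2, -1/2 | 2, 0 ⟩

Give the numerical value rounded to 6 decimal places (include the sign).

+√(1/2) = +0.707107

j₁+j₂−J=0  J+j₁−j₂=1  J−j₁+j₂=3  j₁+j₂+J+1=5
(j₁±m₁, j₂±m₂, J±M) = (1,0,1,2,2,2)
P² = 2
sum k=0..0:
  [0] +1/2 = 1/2
S = 1/2
C² = P²·S² = 1/2 ; C = +0.707107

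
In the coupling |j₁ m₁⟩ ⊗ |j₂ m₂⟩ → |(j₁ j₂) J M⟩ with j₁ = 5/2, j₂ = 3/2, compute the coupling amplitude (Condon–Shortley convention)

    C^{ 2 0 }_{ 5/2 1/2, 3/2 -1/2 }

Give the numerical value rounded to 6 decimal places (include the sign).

-0.267261

triangle: 2!*3!*1!/7! = 12/5040
(j±m)!: 3!*2!*1!*2!*2!*2! = 96
prefactor² = (2J+1)*Δ*N² = 8/7
  k=0: +1/(0!*2!*2!*1!*1!*0!) = 1/4
  k=1: −1/(1!*1!*1!*0!*2!*1!) = -1/2
Σ = -1/4  ⇒  CG² = 8/7*(-1/4)² = 1/14
CG = −√(1/14) = -0.267261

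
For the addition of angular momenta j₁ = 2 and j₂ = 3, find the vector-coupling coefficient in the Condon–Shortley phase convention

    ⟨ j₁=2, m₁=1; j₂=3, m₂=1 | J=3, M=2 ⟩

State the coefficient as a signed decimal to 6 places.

-0.500000  (= −√(1/4))

triangle: 2!·2!·4!/9! = 96/362880
(j±m)!: 3!·1!·4!·2!·5!·1! = 34560
prefactor² = (2J+1)·Δ·N² = 64
  k=0: +1/(0!·2!·1!·4!·1!·0!) = 1/48
  k=1: −1/(1!·1!·0!·3!·2!·1!) = -1/12
Σ = -1/16  ⇒  CG² = 64·(-1/16)² = 1/4
CG = −√(1/4) = -0.500000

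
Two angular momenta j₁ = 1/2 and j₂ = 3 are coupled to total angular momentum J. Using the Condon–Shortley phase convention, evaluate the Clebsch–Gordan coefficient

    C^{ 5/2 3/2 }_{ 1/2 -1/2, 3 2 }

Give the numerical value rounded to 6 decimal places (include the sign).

triangle: 1!·0!·5!/7! = 120/5040
(j±m)!: 0!·1!·5!·1!·4!·1! = 2880
prefactor² = (2J+1)·Δ·N² = 2880/7
  k=1: −1/(1!·0!·0!·4!·0!·1!) = -1/24
Σ = -1/24  ⇒  CG² = 2880/7·(-1/24)² = 5/7
CG = −√(5/7) = -0.845154

-0.845154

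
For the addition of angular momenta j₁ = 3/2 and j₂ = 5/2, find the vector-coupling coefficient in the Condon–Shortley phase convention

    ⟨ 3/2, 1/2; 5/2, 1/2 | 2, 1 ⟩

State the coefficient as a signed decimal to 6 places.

-0.545545  (= −√(25/84))

triangle: 2!·1!·3!/7! = 12/5040
(j±m)!: 2!·1!·3!·2!·3!·1! = 144
prefactor² = (2J+1)·Δ·N² = 12/7
  k=0: +1/(0!·2!·1!·3!·0!·0!) = 1/12
  k=1: −1/(1!·1!·0!·2!·1!·1!) = -1/2
Σ = -5/12  ⇒  CG² = 12/7·(-5/12)² = 25/84
CG = −√(25/84) = -0.545545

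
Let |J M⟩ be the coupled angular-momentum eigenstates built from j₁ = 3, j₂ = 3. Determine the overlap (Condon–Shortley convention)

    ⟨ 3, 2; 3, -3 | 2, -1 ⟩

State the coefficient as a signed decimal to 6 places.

√[5·4!2!2!/9! · 5!1!0!6!1!3!] = √(4800/7)
  +(−1)^0/∏(0,4,1,0,1,2)! = 1/48  (running 1/48)
⟨..|..⟩ = √(4800/7)·(1/48) = +0.545545

+√(25/84) ≈ +0.545545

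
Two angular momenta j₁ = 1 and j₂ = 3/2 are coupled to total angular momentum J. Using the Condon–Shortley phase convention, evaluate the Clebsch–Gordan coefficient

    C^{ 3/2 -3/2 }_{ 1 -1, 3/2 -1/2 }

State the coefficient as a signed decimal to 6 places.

-0.632456  (= −√(2/5))

triangle: 1!·1!·2!/5! = 2/120
(j±m)!: 0!·2!·1!·2!·0!·3! = 24
prefactor² = (2J+1)·Δ·N² = 8/5
  k=1: −1/(1!·0!·1!·0!·0!·2!) = -1/2
Σ = -1/2  ⇒  CG² = 8/5·(-1/2)² = 2/5
CG = −√(2/5) = -0.632456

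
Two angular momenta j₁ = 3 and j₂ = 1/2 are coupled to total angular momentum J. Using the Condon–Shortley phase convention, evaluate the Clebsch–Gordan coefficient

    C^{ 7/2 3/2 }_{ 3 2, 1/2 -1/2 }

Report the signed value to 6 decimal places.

+0.534522

j₁+j₂−J=0  J+j₁−j₂=6  J−j₁+j₂=1  j₁+j₂+J+1=8
(j₁±m₁, j₂±m₂, J±M) = (5,1,0,1,5,2)
P² = 28800/7
sum k=0..0:
  [0] +1/120 = 1/120
S = 1/120
C² = P²·S² = 2/7 ; C = +0.534522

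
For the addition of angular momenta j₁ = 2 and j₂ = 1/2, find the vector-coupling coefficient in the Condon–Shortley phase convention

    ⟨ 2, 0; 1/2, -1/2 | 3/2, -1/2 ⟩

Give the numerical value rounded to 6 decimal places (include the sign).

+0.632456

triangle: 1!·3!·0!/5! = 6/120
(j±m)!: 2!·2!·0!·1!·1!·2! = 8
prefactor² = (2J+1)·Δ·N² = 8/5
  k=0: +1/(0!·1!·2!·0!·1!·0!) = 1/2
Σ = 1/2  ⇒  CG² = 8/5·1/2² = 2/5
CG = +√(2/5) = +0.632456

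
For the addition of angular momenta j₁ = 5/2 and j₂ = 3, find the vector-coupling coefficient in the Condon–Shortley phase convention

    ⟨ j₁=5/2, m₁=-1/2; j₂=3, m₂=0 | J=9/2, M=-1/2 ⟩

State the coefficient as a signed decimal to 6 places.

−√(10/231) = -0.208063

√[10·1!4!5!/11! · 2!3!3!3!4!5!] = √(69120/77)
  +(−1)^0/∏(0,1,3,3,1,2)! = 1/72  (running 1/72)
  +(−1)^1/∏(1,0,2,2,2,3)! = -1/48  (running -1/144)
⟨..|..⟩ = √(69120/77)·(-1/144) = -0.208063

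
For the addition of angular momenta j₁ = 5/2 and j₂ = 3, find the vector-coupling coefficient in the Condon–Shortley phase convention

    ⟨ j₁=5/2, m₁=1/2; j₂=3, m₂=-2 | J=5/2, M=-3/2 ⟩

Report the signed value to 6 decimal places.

j₁+j₂−J=3  J+j₁−j₂=2  J−j₁+j₂=3  j₁+j₂+J+1=9
(j₁±m₁, j₂±m₂, J±M) = (3,2,1,5,1,4)
P² = 288/7
sum k=0..1:
  [0] +1/24 = 1/24
  [1] −1/12 = -1/12
S = -1/24
C² = P²·S² = 1/14 ; C = -0.267261

−√(1/14) ≈ -0.267261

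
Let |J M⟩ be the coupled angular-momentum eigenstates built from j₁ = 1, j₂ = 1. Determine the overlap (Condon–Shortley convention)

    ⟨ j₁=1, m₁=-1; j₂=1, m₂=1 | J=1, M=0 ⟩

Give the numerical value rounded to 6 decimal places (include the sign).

j₁+j₂−J=1  J+j₁−j₂=1  J−j₁+j₂=1  j₁+j₂+J+1=4
(j₁±m₁, j₂±m₂, J±M) = (0,2,2,0,1,1)
P² = 1/2
sum k=1..1:
  [1] −1/1 = -1
S = -1
C² = P²·S² = 1/2 ; C = -0.707107

-0.707107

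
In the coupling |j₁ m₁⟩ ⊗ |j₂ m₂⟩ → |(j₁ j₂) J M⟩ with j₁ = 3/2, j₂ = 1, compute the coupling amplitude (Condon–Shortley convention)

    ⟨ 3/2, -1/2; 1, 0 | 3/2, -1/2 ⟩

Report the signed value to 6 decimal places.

triangle: 1!*2!*1!/5! = 2/120
(j±m)!: 1!*2!*1!*1!*1!*2! = 4
prefactor² = (2J+1)*Δ*N² = 4/15
  k=0: +1/(0!*1!*2!*1!*0!*0!) = 1/2
  k=1: −1/(1!*0!*1!*0!*1!*1!) = -1
Σ = -1/2  ⇒  CG² = 4/15*(-1/2)² = 1/15
CG = −√(1/15) = -0.258199

-0.258199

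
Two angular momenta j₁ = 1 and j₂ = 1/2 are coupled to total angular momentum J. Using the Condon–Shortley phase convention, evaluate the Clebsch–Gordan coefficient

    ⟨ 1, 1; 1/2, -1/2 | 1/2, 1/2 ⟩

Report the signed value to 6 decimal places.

triangle: 1!·1!·0!/3! = 1/6
(j±m)!: 2!·0!·0!·1!·1!·0! = 2
prefactor² = (2J+1)·Δ·N² = 2/3
  k=0: +1/(0!·1!·0!·0!·1!·0!) = 1
Σ = 1  ⇒  CG² = 2/3·1² = 2/3
CG = +√(2/3) = +0.816497

+√(2/3) = +0.816497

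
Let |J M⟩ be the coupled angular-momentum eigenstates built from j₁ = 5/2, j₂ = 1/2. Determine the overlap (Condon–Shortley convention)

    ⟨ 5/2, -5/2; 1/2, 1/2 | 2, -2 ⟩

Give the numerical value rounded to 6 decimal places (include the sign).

−√(5/6) = -0.912871

j₁+j₂−J=1  J+j₁−j₂=4  J−j₁+j₂=0  j₁+j₂+J+1=6
(j₁±m₁, j₂±m₂, J±M) = (0,5,1,0,0,4)
P² = 480
sum k=1..1:
  [1] −1/24 = -1/24
S = -1/24
C² = P²·S² = 5/6 ; C = -0.912871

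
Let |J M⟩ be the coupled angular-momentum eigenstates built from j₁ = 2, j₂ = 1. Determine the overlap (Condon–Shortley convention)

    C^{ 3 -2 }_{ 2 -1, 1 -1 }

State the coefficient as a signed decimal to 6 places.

j₁+j₂−J=0  J+j₁−j₂=4  J−j₁+j₂=2  j₁+j₂+J+1=7
(j₁±m₁, j₂±m₂, J±M) = (1,3,0,2,1,5)
P² = 96
sum k=0..0:
  [0] +1/12 = 1/12
S = 1/12
C² = P²·S² = 2/3 ; C = +0.816497

+0.816497  (= +√(2/3))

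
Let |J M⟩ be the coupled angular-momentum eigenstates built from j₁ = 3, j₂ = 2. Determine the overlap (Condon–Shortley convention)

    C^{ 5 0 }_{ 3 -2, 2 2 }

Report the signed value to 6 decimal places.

j₁+j₂−J=0  J+j₁−j₂=6  J−j₁+j₂=4  j₁+j₂+J+1=11
(j₁±m₁, j₂±m₂, J±M) = (1,5,4,0,5,5)
P² = 1382400/7
sum k=0..0:
  [0] +1/2880 = 1/2880
S = 1/2880
C² = P²·S² = 1/42 ; C = +0.154303

+√(1/42) ≈ +0.154303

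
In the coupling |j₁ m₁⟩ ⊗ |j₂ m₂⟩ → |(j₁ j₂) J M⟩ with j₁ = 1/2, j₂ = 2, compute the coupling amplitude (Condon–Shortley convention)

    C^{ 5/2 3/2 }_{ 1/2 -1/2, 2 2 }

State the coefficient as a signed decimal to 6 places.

j₁+j₂−J=0  J+j₁−j₂=1  J−j₁+j₂=4  j₁+j₂+J+1=6
(j₁±m₁, j₂±m₂, J±M) = (0,1,4,0,4,1)
P² = 576/5
sum k=0..0:
  [0] +1/24 = 1/24
S = 1/24
C² = P²·S² = 1/5 ; C = +0.447214

+√(1/5) = +0.447214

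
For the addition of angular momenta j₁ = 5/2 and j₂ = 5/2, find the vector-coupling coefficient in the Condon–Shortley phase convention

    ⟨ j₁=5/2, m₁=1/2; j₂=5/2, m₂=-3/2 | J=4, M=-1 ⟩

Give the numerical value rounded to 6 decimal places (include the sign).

√[9·1!4!4!/10! · 3!2!1!4!3!5!] = √(10368/35)
  +(−1)^0/∏(0,1,2,1,2,3)! = 1/24  (running 1/24)
  +(−1)^1/∏(1,0,1,0,3,4)! = -1/144  (running 5/144)
⟨..|..⟩ = √(10368/35)·(5/144) = +0.597614

+√(5/14) = +0.597614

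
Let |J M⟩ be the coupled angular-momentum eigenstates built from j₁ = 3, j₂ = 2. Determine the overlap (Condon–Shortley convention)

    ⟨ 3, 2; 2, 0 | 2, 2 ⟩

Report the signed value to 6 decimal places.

-0.597614

√[5·3!3!1!/8! · 5!1!2!2!4!0!] = √(360/7)
  +(−1)^1/∏(1,2,0,1,3,0)! = -1/12  (running -1/12)
⟨..|..⟩ = √(360/7)·(-1/12) = -0.597614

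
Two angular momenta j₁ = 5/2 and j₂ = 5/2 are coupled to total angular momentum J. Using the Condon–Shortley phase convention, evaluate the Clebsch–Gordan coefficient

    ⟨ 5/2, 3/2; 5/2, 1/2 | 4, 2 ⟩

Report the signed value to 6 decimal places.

√[9·1!4!4!/10! · 4!1!3!2!6!2!] = √(20736/35)
  +(−1)^0/∏(0,1,1,3,3,1)! = 1/36  (running 1/36)
  +(−1)^1/∏(1,0,0,2,4,2)! = -1/96  (running 5/288)
⟨..|..⟩ = √(20736/35)·(5/288) = +0.422577

+0.422577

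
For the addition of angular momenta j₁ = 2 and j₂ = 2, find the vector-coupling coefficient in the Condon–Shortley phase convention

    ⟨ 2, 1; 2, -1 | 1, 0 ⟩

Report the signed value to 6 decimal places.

triangle: 3!×1!×1!/6! = 6/720
(j±m)!: 3!×1!×1!×3!×1!×1! = 36
prefactor² = (2J+1)×Δ×N² = 9/10
  k=0: +1/(0!×3!×1!×1!×0!×0!) = 1/6
  k=1: −1/(1!×2!×0!×0!×1!×1!) = -1/2
Σ = -1/3  ⇒  CG² = 9/10×(-1/3)² = 1/10
CG = −√(1/10) = -0.316228

-0.316228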